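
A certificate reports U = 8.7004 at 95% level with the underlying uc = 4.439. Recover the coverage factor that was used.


k = U / uc
k = 8.7004 / 4.439
k = 1.96

1.96


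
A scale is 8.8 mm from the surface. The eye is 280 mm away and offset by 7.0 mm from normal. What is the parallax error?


error = h * offset / d
= 8.8 * 7.0 / 280
= 0.2200

0.2200


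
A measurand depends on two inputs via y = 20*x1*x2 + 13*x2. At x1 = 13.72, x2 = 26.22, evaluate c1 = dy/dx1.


y = 20*x1*x2 + 13*x2
dy/dx1 = 20*x2
Evaluate at x2 = 26.22: c1 = 20 * 26.22
c1 = 524.4000

524.4000


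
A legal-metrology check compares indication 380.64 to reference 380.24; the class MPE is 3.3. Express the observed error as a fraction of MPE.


e = indication - reference = 380.64 - 380.24 = 0.4000
|e| = 0.4000
ratio = |e| / MPE = 0.4000 / 3.3
ratio = 0.1212

0.1212


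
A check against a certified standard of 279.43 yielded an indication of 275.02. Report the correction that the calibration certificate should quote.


Correction = standard - reading
= 279.43 - 275.02
= 4.4100

4.4100


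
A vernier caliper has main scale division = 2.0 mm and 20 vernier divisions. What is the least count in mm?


LC = MSD / n_div
= 2.0 / 20
= 0.1000

0.1000


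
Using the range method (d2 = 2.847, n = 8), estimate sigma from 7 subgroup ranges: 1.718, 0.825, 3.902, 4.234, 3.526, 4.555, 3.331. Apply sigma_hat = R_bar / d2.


R_bar = (1.718 + 0.825 + 3.902 + 4.234 + 3.526 + 4.555 + 3.331) / 7
R_bar = 22.091 / 7 = 3.1558571
sigma_hat = R_bar / d2 = 3.1558571 / 2.847 = 1.1085

1.1085


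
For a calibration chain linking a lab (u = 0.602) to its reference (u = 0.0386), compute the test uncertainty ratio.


TUR = u_lab / u_ref
= 0.602 / 0.0386
= 15.5959

15.5959


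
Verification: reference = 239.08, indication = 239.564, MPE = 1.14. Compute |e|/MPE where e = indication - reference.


e = indication - reference = 239.564 - 239.08 = 0.4840
|e| = 0.4840
ratio = |e| / MPE = 0.4840 / 1.14
ratio = 0.4246

0.4246


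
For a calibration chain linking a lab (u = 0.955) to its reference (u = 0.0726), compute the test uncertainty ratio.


TUR = u_lab / u_ref
= 0.955 / 0.0726
= 13.1543

13.1543


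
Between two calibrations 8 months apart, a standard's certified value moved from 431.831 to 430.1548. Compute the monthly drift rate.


rate = (v2 - v1) / months
= (430.1548 - 431.831) / 8
= -1.6762 / 8
= -0.2095

-0.2095


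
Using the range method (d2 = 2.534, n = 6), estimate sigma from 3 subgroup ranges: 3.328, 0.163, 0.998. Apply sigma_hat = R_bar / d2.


R_bar = (3.328 + 0.163 + 0.998) / 3
R_bar = 4.489 / 3 = 1.4963333
sigma_hat = R_bar / d2 = 1.4963333 / 2.534 = 0.5905

0.5905


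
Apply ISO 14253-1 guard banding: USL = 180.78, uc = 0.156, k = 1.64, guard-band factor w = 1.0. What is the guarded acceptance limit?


U = k * uc = 1.64 * 0.156 = 0.25584
guard band g = w * U = 1.0 * 0.25584 = 0.25584
AL = USL - g = 180.78 - 0.25584
AL = 180.5242

180.5242


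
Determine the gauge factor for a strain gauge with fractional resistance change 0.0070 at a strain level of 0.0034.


GF = (dR/R) / epsilon
= 0.0070 / 0.0034
= 2.0588

2.0588


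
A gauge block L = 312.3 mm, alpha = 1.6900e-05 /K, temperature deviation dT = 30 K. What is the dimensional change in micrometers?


dL = L * alpha * dT
= 312.3 * 1.6900e-05 * 30
= 0.1583361 mm
dL_um = 0.1583361 * 1000 = 158.3361 um

158.3361


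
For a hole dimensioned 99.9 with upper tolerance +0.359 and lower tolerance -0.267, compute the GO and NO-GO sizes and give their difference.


GO = nominal - lower_tol (smallest hole = maximum material condition)
GO = 99.9 - 0.267 = 99.633
NO-GO = nominal + upper_tol (largest hole = least material condition)
NO-GO = 99.9 + 0.359 = 100.259
spread = NO-GO - GO = 100.259 - 99.633 = 0.6260

0.6260


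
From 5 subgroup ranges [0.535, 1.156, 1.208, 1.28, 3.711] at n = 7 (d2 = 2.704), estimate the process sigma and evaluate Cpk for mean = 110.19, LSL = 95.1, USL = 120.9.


R_bar = (0.535 + 1.156 + 1.208 + 1.28 + 3.711) / 5 = 1.578
sigma = R_bar / d2 = 1.578 / 2.704 = 0.58357988
Cp = (USL - LSL)/(6*sigma) = (120.9 - 95.1)/(6*0.58357988) = 7.3683
Cpu = (120.9 - 110.19)/(3*0.58357988) = 6.1174
Cpl = (110.19 - 95.1)/(3*0.58357988) = 8.6192
Cpk = min(Cpu, Cpl) = 6.1174

6.1174


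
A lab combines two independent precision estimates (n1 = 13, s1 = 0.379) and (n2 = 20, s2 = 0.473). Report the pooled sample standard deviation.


s_p = sqrt(((n1-1)*s1^2 + (n2-1)*s2^2) / (n1+n2-2))
numerator = (13-1)*0.379^2 + (20-1)*0.473^2 = 1.723692 + 4.250851 = 5.974543
denominator = 13 + 20 - 2 = 31
s_p^2 = 5.974543 / 31 = 0.19272719
s_p = sqrt(0.19272719) = 0.4390

0.4390


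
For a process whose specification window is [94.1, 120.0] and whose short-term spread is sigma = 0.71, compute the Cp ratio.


Cp = (USL - LSL) / (6 * sigma)
= (120.0 - 94.1) / (6 * 0.71)
= 25.9000 / 4.2600
= 6.0798

6.0798


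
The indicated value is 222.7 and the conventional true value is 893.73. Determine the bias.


Systematic error = measured - true
= 222.7 - 893.73
= -671.0300

-671.0300


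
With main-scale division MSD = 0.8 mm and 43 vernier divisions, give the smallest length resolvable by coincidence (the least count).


LC = MSD / n_div
= 0.8 / 43
= 0.0186

0.0186


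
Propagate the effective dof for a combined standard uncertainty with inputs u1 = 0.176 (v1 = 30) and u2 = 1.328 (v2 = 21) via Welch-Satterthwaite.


uc = sqrt(u1^2 + u2^2) = sqrt(0.176^2 + 1.328^2) = 1.3396119
v_eff = uc^4 / (u1^4/v1 + u2^4/v2)
= 1.3396119^4 / (0.176^4/30 + 1.328^4/21)
= 3.2204457 / 0.1481381
v_eff = 21.7395

21.7395


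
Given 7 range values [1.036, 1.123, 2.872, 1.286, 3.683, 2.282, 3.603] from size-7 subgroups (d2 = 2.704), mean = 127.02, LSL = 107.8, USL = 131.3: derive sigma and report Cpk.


R_bar = (1.036 + 1.123 + 2.872 + 1.286 + 3.683 + 2.282 + 3.603) / 7 = 2.2692857
sigma = R_bar / d2 = 2.2692857 / 2.704 = 0.83923288
Cp = (USL - LSL)/(6*sigma) = (131.3 - 107.8)/(6*0.83923288) = 4.6670
Cpu = (131.3 - 127.02)/(3*0.83923288) = 1.7000
Cpl = (127.02 - 107.8)/(3*0.83923288) = 7.6340
Cpk = min(Cpu, Cpl) = 1.7000

1.7000


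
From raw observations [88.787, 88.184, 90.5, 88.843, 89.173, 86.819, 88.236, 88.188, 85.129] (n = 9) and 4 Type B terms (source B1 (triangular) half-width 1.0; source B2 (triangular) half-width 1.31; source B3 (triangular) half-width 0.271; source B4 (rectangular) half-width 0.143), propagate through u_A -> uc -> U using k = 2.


mean = (88.787 + 88.184 + 90.5 + 88.843 + 89.173 + 86.819 + 88.236 + 88.188 + 85.129) / 9 = 88.20655556
s = sqrt(sum((x - mean)^2)/(n-1)) = 1.5138634
u_A = s / sqrt(n) = 1.5138634 / sqrt(9) = 0.50462113
u_B1 = 1.0 / sqrt(6) = 0.40824829
u_B2 = 1.31 / sqrt(6) = 0.53480526
u_B3 = 0.271 / sqrt(6) = 0.11063529
u_B4 = 0.143 / sqrt(3) = 0.082561088
uc = sqrt(0.50462113^2 + 0.40824829^2 + 0.53480526^2 + 0.11063529^2 + 0.082561088^2) = 0.85228066
U = k * uc = 2 * 0.85228066
U = 1.7046

1.7046


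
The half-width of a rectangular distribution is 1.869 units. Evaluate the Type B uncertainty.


u_B = half_width / sqrt(3)
u_B = 1.869 / 1.7320508
u_B = 1.0791

1.0791


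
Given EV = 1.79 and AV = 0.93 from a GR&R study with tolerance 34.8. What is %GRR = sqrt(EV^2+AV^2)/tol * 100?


GRR = sqrt(EV^2 + AV^2) = sqrt(1.79^2 + 0.93^2) = 2.0171762
%GRR = GRR / tol * 100 = 2.0171762 / 34.8 * 100
%GRR = 5.7965

5.7965


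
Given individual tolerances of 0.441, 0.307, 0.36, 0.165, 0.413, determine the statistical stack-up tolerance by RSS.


RSS = sqrt(0.441^2 + 0.307^2 + 0.36^2 + 0.165^2 + 0.413^2)
= sqrt(0.616124)
= 0.7849

0.7849


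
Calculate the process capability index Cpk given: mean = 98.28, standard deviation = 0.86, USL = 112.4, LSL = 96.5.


Cpu = (USL - mean) / (3*sigma) = (112.4 - 98.28) / (3*0.86) = 5.4729
Cpl = (mean - LSL) / (3*sigma) = (98.28 - 96.5) / (3*0.86) = 0.6899
Cpk = min(Cpu, Cpl) = 0.6899

0.6899


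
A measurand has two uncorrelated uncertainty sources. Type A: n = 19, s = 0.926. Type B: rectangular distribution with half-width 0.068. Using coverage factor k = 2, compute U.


u_A = s / sqrt(n) = 0.926 / sqrt(19) = 0.21243897
u_B = half_width / sqrt(3) = 0.068 / sqrt(3) = 0.039259818
uc = sqrt(u_A^2 + u_B^2) = sqrt(0.21243897^2 + 0.039259818^2) = 0.21603622
U = k * uc = 2 * 0.21603622
U = 0.4321

0.4321


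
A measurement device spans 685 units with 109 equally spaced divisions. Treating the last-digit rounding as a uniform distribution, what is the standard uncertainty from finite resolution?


resolution = range / divisions
resolution = 685 / 109 = 6.2844037
u_res = resolution / (2*sqrt(3))
u_res = 6.2844037 / 3.4641016
u_res = 1.8142

1.8142


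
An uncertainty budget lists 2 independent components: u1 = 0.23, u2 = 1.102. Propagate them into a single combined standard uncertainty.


uc = sqrt(0.23^2 + 1.102^2)
uc = sqrt(1.267304)
uc = 1.1257

1.1257


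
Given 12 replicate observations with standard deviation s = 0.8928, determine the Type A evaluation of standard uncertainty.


u_A = s / sqrt(n)
u_A = 0.8928 / sqrt(12)
u_A = 0.8928 / 3.4641016
u_A = 0.2577

0.2577


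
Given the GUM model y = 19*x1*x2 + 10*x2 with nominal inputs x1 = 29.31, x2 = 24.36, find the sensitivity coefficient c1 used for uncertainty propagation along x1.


y = 19*x1*x2 + 10*x2
dy/dx1 = 19*x2
Evaluate at x2 = 24.36: c1 = 19 * 24.36
c1 = 462.8400

462.8400


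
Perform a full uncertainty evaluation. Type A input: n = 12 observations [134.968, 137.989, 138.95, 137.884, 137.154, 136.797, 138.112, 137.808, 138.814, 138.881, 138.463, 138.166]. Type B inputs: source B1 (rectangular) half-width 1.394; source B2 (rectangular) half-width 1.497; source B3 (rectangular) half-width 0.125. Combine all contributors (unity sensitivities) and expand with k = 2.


mean = (134.968 + 137.989 + 138.95 + 137.884 + 137.154 + 136.797 + 138.112 + 137.808 + 138.814 + 138.881 + 138.463 + 138.166) / 12 = 137.8321667
s = sqrt(sum((x - mean)^2)/(n-1)) = 1.1145362
u_A = s / sqrt(n) = 1.1145362 / sqrt(12) = 0.32173889
u_B1 = 1.394 / sqrt(3) = 0.80482628
u_B2 = 1.497 / sqrt(3) = 0.86429335
u_B3 = 0.125 / sqrt(3) = 0.072168784
uc = sqrt(0.32173889^2 + 0.80482628^2 + 0.86429335^2 + 0.072168784^2) = 1.2261617
U = k * uc = 2 * 1.2261617
U = 2.4523

2.4523


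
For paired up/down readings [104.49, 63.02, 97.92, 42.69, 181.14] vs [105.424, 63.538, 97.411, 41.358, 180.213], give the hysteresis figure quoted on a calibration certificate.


|104.49 - 105.424| = 0.9340
|63.02 - 63.538| = 0.5180
|97.92 - 97.411| = 0.5090
|42.69 - 41.358| = 1.3320
|181.14 - 180.213| = 0.9270
hysteresis = max(diffs) = 1.3320

1.3320


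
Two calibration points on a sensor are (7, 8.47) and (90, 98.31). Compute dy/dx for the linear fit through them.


slope = (y2 - y1) / (x2 - x1)
= (98.31 - 8.47) / (90 - 7)
= 89.8400 / 83
= 1.0824

1.0824


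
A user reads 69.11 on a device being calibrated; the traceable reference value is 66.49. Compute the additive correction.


Correction = standard - reading
= 66.49 - 69.11
= -2.6200

-2.6200


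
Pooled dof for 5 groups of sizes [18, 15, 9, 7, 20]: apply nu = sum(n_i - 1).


nu = sum_i (n_i - 1)
nu = ((18 - 1) + (15 - 1) + (9 - 1) + (7 - 1) + (20 - 1))
nu = 17 + 14 + 8 + 6 + 19
nu = 64

64


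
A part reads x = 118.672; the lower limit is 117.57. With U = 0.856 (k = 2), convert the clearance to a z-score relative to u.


u = U / k = 0.856 / 2 = 0.428
margin = |LSL - x| = |117.57 - 118.672| = 1.102
z = margin / u = 1.102 / 0.428
z = 2.5748

2.5748


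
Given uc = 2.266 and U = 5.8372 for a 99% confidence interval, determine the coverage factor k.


k = U / uc
k = 5.8372 / 2.266
k = 2.576

2.576


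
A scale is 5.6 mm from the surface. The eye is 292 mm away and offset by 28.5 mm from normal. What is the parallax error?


error = h * offset / d
= 5.6 * 28.5 / 292
= 0.5466

0.5466


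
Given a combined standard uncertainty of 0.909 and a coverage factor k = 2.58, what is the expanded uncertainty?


U = k * uc
U = 2.58 * 0.909
U = 2.3452

2.3452


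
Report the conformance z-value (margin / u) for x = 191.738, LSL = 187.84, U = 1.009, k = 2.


u = U / k = 1.009 / 2 = 0.5045
margin = |LSL - x| = |187.84 - 191.738| = 3.898
z = margin / u = 3.898 / 0.5045
z = 7.7265

7.7265


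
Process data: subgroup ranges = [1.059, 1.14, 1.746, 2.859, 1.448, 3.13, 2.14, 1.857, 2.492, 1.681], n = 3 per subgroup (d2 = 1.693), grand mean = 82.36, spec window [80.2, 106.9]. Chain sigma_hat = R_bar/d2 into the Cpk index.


R_bar = (1.059 + 1.14 + 1.746 + 2.859 + 1.448 + 3.13 + 2.14 + 1.857 + 2.492 + 1.681) / 10 = 1.9552
sigma = R_bar / d2 = 1.9552 / 1.693 = 1.154873
Cp = (USL - LSL)/(6*sigma) = (106.9 - 80.2)/(6*1.154873) = 3.8532
Cpu = (106.9 - 82.36)/(3*1.154873) = 7.0830
Cpl = (82.36 - 80.2)/(3*1.154873) = 0.6234
Cpk = min(Cpu, Cpl) = 0.6234

0.6234


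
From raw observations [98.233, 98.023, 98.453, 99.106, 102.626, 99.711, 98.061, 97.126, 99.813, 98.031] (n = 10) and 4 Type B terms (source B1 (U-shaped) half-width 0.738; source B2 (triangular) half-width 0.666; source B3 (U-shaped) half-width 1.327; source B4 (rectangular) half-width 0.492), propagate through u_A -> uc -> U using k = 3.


mean = (98.233 + 98.023 + 98.453 + 99.106 + 102.626 + 99.711 + 98.061 + 97.126 + 99.813 + 98.031) / 10 = 98.9183
s = sqrt(sum((x - mean)^2)/(n-1)) = 1.5432087
u_A = s / sqrt(n) = 1.5432087 / sqrt(10) = 0.48800544
u_B1 = 0.738 / sqrt(2) = 0.5218448
u_B2 = 0.666 / sqrt(6) = 0.27189336
u_B3 = 1.327 / sqrt(2) = 0.9383307
u_B4 = 0.492 / sqrt(3) = 0.28405633
uc = sqrt(0.48800544^2 + 0.5218448^2 + 0.27189336^2 + 0.9383307^2 + 0.28405633^2) = 1.2432014
U = k * uc = 3 * 1.2432014
U = 3.7296

3.7296


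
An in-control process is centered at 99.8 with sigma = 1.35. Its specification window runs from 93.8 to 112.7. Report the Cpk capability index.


Cpu = (USL - mean) / (3*sigma) = (112.7 - 99.8) / (3*1.35) = 3.1852
Cpl = (mean - LSL) / (3*sigma) = (99.8 - 93.8) / (3*1.35) = 1.4815
Cpk = min(Cpu, Cpl) = 1.4815

1.4815


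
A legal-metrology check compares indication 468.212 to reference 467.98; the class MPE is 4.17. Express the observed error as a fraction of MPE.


e = indication - reference = 468.212 - 467.98 = 0.2320
|e| = 0.2320
ratio = |e| / MPE = 0.2320 / 4.17
ratio = 0.0556

0.0556


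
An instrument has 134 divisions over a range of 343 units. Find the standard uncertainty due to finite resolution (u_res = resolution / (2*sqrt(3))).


resolution = range / divisions
resolution = 343 / 134 = 2.5597015
u_res = resolution / (2*sqrt(3))
u_res = 2.5597015 / 3.4641016
u_res = 0.7389

0.7389


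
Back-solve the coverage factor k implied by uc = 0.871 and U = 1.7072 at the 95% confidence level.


k = U / uc
k = 1.7072 / 0.871
k = 1.96

1.96


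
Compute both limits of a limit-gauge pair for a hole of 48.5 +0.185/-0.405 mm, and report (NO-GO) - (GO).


GO = nominal - lower_tol (smallest hole = maximum material condition)
GO = 48.5 - 0.405 = 48.095
NO-GO = nominal + upper_tol (largest hole = least material condition)
NO-GO = 48.5 + 0.185 = 48.685
spread = NO-GO - GO = 48.685 - 48.095 = 0.5900

0.5900


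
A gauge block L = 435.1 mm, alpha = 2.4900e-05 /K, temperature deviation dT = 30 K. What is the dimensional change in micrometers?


dL = L * alpha * dT
= 435.1 * 2.4900e-05 * 30
= 0.3250197 mm
dL_um = 0.3250197 * 1000 = 325.0197 um

325.0197


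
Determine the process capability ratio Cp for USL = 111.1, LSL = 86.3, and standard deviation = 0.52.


Cp = (USL - LSL) / (6 * sigma)
= (111.1 - 86.3) / (6 * 0.52)
= 24.8000 / 3.1200
= 7.9487

7.9487


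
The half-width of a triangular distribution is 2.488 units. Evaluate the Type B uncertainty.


u_B = half_width / sqrt(6)
u_B = 2.488 / 2.4494897
u_B = 1.0157

1.0157


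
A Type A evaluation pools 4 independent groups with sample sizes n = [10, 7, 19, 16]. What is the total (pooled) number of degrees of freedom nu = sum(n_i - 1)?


nu = sum_i (n_i - 1)
nu = ((10 - 1) + (7 - 1) + (19 - 1) + (16 - 1))
nu = 9 + 6 + 18 + 15
nu = 48

48


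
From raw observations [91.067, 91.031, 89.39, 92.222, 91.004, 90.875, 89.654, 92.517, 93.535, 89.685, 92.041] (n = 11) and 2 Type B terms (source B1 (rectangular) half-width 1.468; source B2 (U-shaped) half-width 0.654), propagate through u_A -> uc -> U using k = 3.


mean = (91.067 + 91.031 + 89.39 + 92.222 + 91.004 + 90.875 + 89.654 + 92.517 + 93.535 + 89.685 + 92.041) / 11 = 91.18372727
s = sqrt(sum((x - mean)^2)/(n-1)) = 1.3071839
u_A = s / sqrt(n) = 1.3071839 / sqrt(11) = 0.39413078
u_B1 = 1.468 / sqrt(3) = 0.8475502
u_B2 = 0.654 / sqrt(2) = 0.46244783
uc = sqrt(0.39413078^2 + 0.8475502^2 + 0.46244783^2) = 1.0428511
U = k * uc = 3 * 1.0428511
U = 3.1286

3.1286


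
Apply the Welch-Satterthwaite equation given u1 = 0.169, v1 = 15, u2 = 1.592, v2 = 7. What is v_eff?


uc = sqrt(u1^2 + u2^2) = sqrt(0.169^2 + 1.592^2) = 1.600945
v_eff = uc^4 / (u1^4/v1 + u2^4/v2)
= 1.600945^4 / (0.169^4/15 + 1.592^4/7)
= 6.5690966 / 0.91769835
v_eff = 7.1582

7.1582


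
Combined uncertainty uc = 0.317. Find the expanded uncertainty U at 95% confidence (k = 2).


U = k * uc
U = 2 * 0.317
U = 0.6340

0.6340


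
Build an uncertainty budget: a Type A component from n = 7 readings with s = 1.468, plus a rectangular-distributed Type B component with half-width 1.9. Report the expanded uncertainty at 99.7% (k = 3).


u_A = s / sqrt(n) = 1.468 / sqrt(7) = 0.55485185
u_B = half_width / sqrt(3) = 1.9 / sqrt(3) = 1.0969655
uc = sqrt(u_A^2 + u_B^2) = sqrt(0.55485185^2 + 1.0969655^2) = 1.2293063
U = k * uc = 3 * 1.2293063
U = 3.6879

3.6879


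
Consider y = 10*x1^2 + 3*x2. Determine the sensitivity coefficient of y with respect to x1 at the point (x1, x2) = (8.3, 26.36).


y = 10*x1^2 + 3*x2
dy/dx1 = 2*10*x1
Evaluate at x1 = 8.3: c1 = 20 * 8.3
c1 = 166.0000

166.0000


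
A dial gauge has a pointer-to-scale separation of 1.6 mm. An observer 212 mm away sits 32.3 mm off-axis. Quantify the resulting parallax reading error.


error = h * offset / d
= 1.6 * 32.3 / 212
= 0.2438

0.2438


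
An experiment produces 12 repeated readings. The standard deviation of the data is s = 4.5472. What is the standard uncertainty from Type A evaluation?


u_A = s / sqrt(n)
u_A = 4.5472 / sqrt(12)
u_A = 4.5472 / 3.4641016
u_A = 1.3127

1.3127


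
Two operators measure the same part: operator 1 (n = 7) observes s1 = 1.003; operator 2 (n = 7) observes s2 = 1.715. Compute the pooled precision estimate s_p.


s_p = sqrt(((n1-1)*s1^2 + (n2-1)*s2^2) / (n1+n2-2))
numerator = (7-1)*1.003^2 + (7-1)*1.715^2 = 6.036054 + 17.64735 = 23.683404
denominator = 7 + 7 - 2 = 12
s_p^2 = 23.683404 / 12 = 1.973617
s_p = sqrt(1.973617) = 1.4049

1.4049


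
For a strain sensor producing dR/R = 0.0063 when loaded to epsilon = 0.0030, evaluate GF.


GF = (dR/R) / epsilon
= 0.0063 / 0.0030
= 2.1000

2.1000


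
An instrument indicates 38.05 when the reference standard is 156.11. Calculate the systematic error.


Systematic error = measured - true
= 38.05 - 156.11
= -118.0600

-118.0600


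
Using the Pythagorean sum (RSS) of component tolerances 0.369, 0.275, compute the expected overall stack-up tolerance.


RSS = sqrt(0.369^2 + 0.275^2)
= sqrt(0.211786)
= 0.4602

0.4602


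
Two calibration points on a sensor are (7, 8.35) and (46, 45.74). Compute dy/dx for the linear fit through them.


slope = (y2 - y1) / (x2 - x1)
= (45.74 - 8.35) / (46 - 7)
= 37.3900 / 39
= 0.9587

0.9587


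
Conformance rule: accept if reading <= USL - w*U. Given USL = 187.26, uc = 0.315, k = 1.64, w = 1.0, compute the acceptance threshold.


U = k * uc = 1.64 * 0.315 = 0.5166
guard band g = w * U = 1.0 * 0.5166 = 0.5166
AL = USL - g = 187.26 - 0.5166
AL = 186.7434

186.7434


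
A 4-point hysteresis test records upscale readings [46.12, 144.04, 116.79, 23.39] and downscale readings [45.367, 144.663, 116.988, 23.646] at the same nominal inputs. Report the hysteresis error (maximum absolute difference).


|46.12 - 45.367| = 0.7530
|144.04 - 144.663| = 0.6230
|116.79 - 116.988| = 0.1980
|23.39 - 23.646| = 0.2560
hysteresis = max(diffs) = 0.7530

0.7530


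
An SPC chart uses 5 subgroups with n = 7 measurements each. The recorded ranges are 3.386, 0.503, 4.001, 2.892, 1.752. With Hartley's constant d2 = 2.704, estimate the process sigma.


R_bar = (3.386 + 0.503 + 4.001 + 2.892 + 1.752) / 5
R_bar = 12.534 / 5 = 2.5068
sigma_hat = R_bar / d2 = 2.5068 / 2.704 = 0.9271

0.9271


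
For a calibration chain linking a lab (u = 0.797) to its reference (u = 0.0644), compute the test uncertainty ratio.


TUR = u_lab / u_ref
= 0.797 / 0.0644
= 12.3758

12.3758


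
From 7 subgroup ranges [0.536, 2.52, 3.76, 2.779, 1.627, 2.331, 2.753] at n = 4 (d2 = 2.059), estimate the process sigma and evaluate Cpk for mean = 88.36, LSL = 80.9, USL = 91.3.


R_bar = (0.536 + 2.52 + 3.76 + 2.779 + 1.627 + 2.331 + 2.753) / 7 = 2.3294286
sigma = R_bar / d2 = 2.3294286 / 2.059 = 1.1313398
Cp = (USL - LSL)/(6*sigma) = (91.3 - 80.9)/(6*1.1313398) = 1.5321
Cpu = (91.3 - 88.36)/(3*1.1313398) = 0.8662
Cpl = (88.36 - 80.9)/(3*1.1313398) = 2.1980
Cpk = min(Cpu, Cpl) = 0.8662

0.8662


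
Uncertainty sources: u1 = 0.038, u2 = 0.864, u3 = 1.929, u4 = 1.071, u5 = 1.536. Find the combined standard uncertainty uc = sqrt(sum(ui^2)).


uc = sqrt(0.038^2 + 0.864^2 + 1.929^2 + 1.071^2 + 1.536^2)
uc = sqrt(7.975318)
uc = 2.8241

2.8241


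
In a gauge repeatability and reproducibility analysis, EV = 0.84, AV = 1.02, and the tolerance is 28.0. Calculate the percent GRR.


GRR = sqrt(EV^2 + AV^2) = sqrt(0.84^2 + 1.02^2) = 1.3213629
%GRR = GRR / tol * 100 = 1.3213629 / 28.0 * 100
%GRR = 4.7192

4.7192


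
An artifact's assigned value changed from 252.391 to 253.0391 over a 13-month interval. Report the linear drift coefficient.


rate = (v2 - v1) / months
= (253.0391 - 252.391) / 13
= 0.6481 / 13
= 0.0499

0.0499


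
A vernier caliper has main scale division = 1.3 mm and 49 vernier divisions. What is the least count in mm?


LC = MSD / n_div
= 1.3 / 49
= 0.0265

0.0265


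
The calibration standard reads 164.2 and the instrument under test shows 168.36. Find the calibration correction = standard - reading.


Correction = standard - reading
= 164.2 - 168.36
= -4.1600

-4.1600


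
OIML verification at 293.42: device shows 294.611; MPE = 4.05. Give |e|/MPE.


e = indication - reference = 294.611 - 293.42 = 1.1910
|e| = 1.1910
ratio = |e| / MPE = 1.1910 / 4.05
ratio = 0.2941

0.2941


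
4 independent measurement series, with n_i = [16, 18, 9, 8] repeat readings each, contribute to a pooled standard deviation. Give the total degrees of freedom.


nu = sum_i (n_i - 1)
nu = ((16 - 1) + (18 - 1) + (9 - 1) + (8 - 1))
nu = 15 + 17 + 8 + 7
nu = 47

47


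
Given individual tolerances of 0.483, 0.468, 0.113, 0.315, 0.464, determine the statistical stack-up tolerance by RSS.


RSS = sqrt(0.483^2 + 0.468^2 + 0.113^2 + 0.315^2 + 0.464^2)
= sqrt(0.779603)
= 0.8830

0.8830


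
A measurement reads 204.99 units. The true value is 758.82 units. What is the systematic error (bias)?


Systematic error = measured - true
= 204.99 - 758.82
= -553.8300

-553.8300


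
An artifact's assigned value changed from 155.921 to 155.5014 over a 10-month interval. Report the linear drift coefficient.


rate = (v2 - v1) / months
= (155.5014 - 155.921) / 10
= -0.4196 / 10
= -0.0420

-0.0420


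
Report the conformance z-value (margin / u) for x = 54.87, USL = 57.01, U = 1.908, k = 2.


u = U / k = 1.908 / 2 = 0.954
margin = |USL - x| = |57.01 - 54.87| = 2.14
z = margin / u = 2.14 / 0.954
z = 2.2432

2.2432


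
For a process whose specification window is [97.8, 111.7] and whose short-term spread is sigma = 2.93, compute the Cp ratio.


Cp = (USL - LSL) / (6 * sigma)
= (111.7 - 97.8) / (6 * 2.93)
= 13.9000 / 17.5800
= 0.7907

0.7907


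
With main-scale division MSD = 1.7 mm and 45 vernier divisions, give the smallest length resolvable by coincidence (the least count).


LC = MSD / n_div
= 1.7 / 45
= 0.0378

0.0378


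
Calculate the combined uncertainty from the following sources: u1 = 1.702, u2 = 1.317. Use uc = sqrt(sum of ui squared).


uc = sqrt(1.702^2 + 1.317^2)
uc = sqrt(4.631293)
uc = 2.1520

2.1520


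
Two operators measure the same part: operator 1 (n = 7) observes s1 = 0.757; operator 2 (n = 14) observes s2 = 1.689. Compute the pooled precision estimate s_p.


s_p = sqrt(((n1-1)*s1^2 + (n2-1)*s2^2) / (n1+n2-2))
numerator = (7-1)*0.757^2 + (14-1)*1.689^2 = 3.438294 + 37.085373 = 40.523667
denominator = 7 + 14 - 2 = 19
s_p^2 = 40.523667 / 19 = 2.1328246
s_p = sqrt(2.1328246) = 1.4604

1.4604


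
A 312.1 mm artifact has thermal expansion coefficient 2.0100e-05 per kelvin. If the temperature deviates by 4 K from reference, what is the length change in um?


dL = L * alpha * dT
= 312.1 * 2.0100e-05 * 4
= 0.0250928 mm
dL_um = 0.0250928 * 1000 = 25.0928 um

25.0928


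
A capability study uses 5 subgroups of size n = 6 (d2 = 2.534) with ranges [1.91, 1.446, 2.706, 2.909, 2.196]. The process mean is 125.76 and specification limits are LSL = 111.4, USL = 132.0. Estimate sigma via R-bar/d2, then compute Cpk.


R_bar = (1.91 + 1.446 + 2.706 + 2.909 + 2.196) / 5 = 2.2334
sigma = R_bar / d2 = 2.2334 / 2.534 = 0.88137332
Cp = (USL - LSL)/(6*sigma) = (132.0 - 111.4)/(6*0.88137332) = 3.8954
Cpu = (132.0 - 125.76)/(3*0.88137332) = 2.3600
Cpl = (125.76 - 111.4)/(3*0.88137332) = 5.4309
Cpk = min(Cpu, Cpl) = 2.3600

2.3600


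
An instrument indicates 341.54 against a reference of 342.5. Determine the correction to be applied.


Correction = standard - reading
= 342.5 - 341.54
= 0.9600

0.9600


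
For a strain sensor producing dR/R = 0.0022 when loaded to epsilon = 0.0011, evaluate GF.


GF = (dR/R) / epsilon
= 0.0022 / 0.0011
= 2.0000

2.0000


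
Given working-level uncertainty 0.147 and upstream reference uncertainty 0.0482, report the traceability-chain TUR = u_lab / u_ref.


TUR = u_lab / u_ref
= 0.147 / 0.0482
= 3.0498

3.0498


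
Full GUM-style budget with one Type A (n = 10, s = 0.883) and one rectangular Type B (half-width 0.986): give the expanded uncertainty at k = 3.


u_A = s / sqrt(n) = 0.883 / sqrt(10) = 0.27922912
u_B = half_width / sqrt(3) = 0.986 / sqrt(3) = 0.56926737
uc = sqrt(u_A^2 + u_B^2) = sqrt(0.27922912^2 + 0.56926737^2) = 0.6340617
U = k * uc = 3 * 0.6340617
U = 1.9022

1.9022


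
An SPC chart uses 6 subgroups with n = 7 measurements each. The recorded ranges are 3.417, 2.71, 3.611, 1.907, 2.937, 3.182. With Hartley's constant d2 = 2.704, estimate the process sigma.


R_bar = (3.417 + 2.71 + 3.611 + 1.907 + 2.937 + 3.182) / 6
R_bar = 17.764 / 6 = 2.9606667
sigma_hat = R_bar / d2 = 2.9606667 / 2.704 = 1.0949

1.0949


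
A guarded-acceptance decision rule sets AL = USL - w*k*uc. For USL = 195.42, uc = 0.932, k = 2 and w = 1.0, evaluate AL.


U = k * uc = 2 * 0.932 = 1.864
guard band g = w * U = 1.0 * 1.864 = 1.864
AL = USL - g = 195.42 - 1.864
AL = 193.5560

193.5560


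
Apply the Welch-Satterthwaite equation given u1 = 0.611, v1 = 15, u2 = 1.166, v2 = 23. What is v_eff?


uc = sqrt(u1^2 + u2^2) = sqrt(0.611^2 + 1.166^2) = 1.3163879
v_eff = uc^4 / (u1^4/v1 + u2^4/v2)
= 1.3163879^4 / (0.611^4/15 + 1.166^4/23)
= 3.0028631 / 0.08965613
v_eff = 33.4931

33.4931


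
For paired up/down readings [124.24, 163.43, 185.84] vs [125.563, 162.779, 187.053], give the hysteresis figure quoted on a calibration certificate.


|124.24 - 125.563| = 1.3230
|163.43 - 162.779| = 0.6510
|185.84 - 187.053| = 1.2130
hysteresis = max(diffs) = 1.3230

1.3230


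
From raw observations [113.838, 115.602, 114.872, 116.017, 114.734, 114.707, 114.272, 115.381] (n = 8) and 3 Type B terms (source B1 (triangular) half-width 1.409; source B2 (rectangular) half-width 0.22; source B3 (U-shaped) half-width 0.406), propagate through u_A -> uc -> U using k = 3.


mean = (113.838 + 115.602 + 114.872 + 116.017 + 114.734 + 114.707 + 114.272 + 115.381) / 8 = 114.927875
s = sqrt(sum((x - mean)^2)/(n-1)) = 0.71248608
u_A = s / sqrt(n) = 0.71248608 / sqrt(8) = 0.25190187
u_B1 = 1.409 / sqrt(6) = 0.57522184
u_B2 = 0.22 / sqrt(3) = 0.12701706
u_B3 = 0.406 / sqrt(2) = 0.28708535
uc = sqrt(0.25190187^2 + 0.57522184^2 + 0.12701706^2 + 0.28708535^2) = 0.70205844
U = k * uc = 3 * 0.70205844
U = 2.1062

2.1062


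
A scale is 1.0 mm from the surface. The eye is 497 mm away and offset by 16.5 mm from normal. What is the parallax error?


error = h * offset / d
= 1.0 * 16.5 / 497
= 0.0332

0.0332


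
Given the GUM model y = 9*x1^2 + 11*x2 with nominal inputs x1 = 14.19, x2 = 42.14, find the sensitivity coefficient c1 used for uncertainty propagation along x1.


y = 9*x1^2 + 11*x2
dy/dx1 = 2*9*x1
Evaluate at x1 = 14.19: c1 = 18 * 14.19
c1 = 255.4200

255.4200


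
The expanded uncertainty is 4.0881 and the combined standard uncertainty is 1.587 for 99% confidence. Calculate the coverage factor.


k = U / uc
k = 4.0881 / 1.587
k = 2.576

2.576


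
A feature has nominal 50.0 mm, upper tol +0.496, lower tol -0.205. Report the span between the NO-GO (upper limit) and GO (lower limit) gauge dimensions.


GO = nominal - lower_tol (smallest hole = maximum material condition)
GO = 50.0 - 0.205 = 49.795
NO-GO = nominal + upper_tol (largest hole = least material condition)
NO-GO = 50.0 + 0.496 = 50.496
spread = NO-GO - GO = 50.496 - 49.795 = 0.7010

0.7010


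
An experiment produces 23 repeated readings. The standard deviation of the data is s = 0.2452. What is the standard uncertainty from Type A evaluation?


u_A = s / sqrt(n)
u_A = 0.2452 / sqrt(23)
u_A = 0.2452 / 4.7958315
u_A = 0.0511

0.0511


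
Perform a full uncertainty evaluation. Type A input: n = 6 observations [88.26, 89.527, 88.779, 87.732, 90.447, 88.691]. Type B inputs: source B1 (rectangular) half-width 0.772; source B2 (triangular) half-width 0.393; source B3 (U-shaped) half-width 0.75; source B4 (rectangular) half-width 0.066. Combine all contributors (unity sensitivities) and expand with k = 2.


mean = (88.26 + 89.527 + 88.779 + 87.732 + 90.447 + 88.691) / 6 = 88.906
s = sqrt(sum((x - mean)^2)/(n-1)) = 0.96106899
u_A = s / sqrt(n) = 0.96106899 / sqrt(6) = 0.39235477
u_B1 = 0.772 / sqrt(3) = 0.44571441
u_B2 = 0.393 / sqrt(6) = 0.16044158
u_B3 = 0.75 / sqrt(2) = 0.53033009
u_B4 = 0.066 / sqrt(3) = 0.038105118
uc = sqrt(0.39235477^2 + 0.44571441^2 + 0.16044158^2 + 0.53033009^2 + 0.038105118^2) = 0.81304803
U = k * uc = 2 * 0.81304803
U = 1.6261

1.6261


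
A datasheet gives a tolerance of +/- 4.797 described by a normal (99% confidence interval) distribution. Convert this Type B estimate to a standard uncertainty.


u_B = half_width / 2.576
u_B = 4.797 / 2.576
u_B = 1.8622

1.8622


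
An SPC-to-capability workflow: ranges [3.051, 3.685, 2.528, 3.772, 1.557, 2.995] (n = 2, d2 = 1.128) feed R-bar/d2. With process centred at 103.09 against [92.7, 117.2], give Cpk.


R_bar = (3.051 + 3.685 + 2.528 + 3.772 + 1.557 + 2.995) / 6 = 2.9313333
sigma = R_bar / d2 = 2.9313333 / 1.128 = 2.5986997
Cp = (USL - LSL)/(6*sigma) = (117.2 - 92.7)/(6*2.5986997) = 1.5713
Cpu = (117.2 - 103.09)/(3*2.5986997) = 1.8099
Cpl = (103.09 - 92.7)/(3*2.5986997) = 1.3327
Cpk = min(Cpu, Cpl) = 1.3327

1.3327


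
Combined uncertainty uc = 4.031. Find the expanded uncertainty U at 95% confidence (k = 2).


U = k * uc
U = 2 * 4.031
U = 8.0620

8.0620


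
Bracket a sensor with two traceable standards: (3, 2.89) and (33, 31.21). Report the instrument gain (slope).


slope = (y2 - y1) / (x2 - x1)
= (31.21 - 2.89) / (33 - 3)
= 28.3200 / 30
= 0.9440

0.9440


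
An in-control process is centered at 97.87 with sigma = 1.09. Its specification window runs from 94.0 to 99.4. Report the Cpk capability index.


Cpu = (USL - mean) / (3*sigma) = (99.4 - 97.87) / (3*1.09) = 0.4679
Cpl = (mean - LSL) / (3*sigma) = (97.87 - 94.0) / (3*1.09) = 1.1835
Cpk = min(Cpu, Cpl) = 0.4679

0.4679


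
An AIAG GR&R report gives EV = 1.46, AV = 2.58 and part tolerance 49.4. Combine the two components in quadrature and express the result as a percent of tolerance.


GRR = sqrt(EV^2 + AV^2) = sqrt(1.46^2 + 2.58^2) = 2.9644561
%GRR = GRR / tol * 100 = 2.9644561 / 49.4 * 100
%GRR = 6.0009

6.0009


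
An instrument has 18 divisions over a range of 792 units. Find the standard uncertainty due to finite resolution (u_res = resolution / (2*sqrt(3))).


resolution = range / divisions
resolution = 792 / 18 = 44
u_res = resolution / (2*sqrt(3))
u_res = 44 / 3.4641016
u_res = 12.7017

12.7017


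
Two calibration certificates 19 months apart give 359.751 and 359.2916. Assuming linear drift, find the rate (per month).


rate = (v2 - v1) / months
= (359.2916 - 359.751) / 19
= -0.4594 / 19
= -0.0242

-0.0242


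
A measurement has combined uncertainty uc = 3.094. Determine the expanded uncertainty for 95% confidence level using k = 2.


U = k * uc
U = 2 * 3.094
U = 6.1880

6.1880


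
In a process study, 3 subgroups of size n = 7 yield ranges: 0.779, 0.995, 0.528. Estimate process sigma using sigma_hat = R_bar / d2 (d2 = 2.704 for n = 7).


R_bar = (0.779 + 0.995 + 0.528) / 3
R_bar = 2.302 / 3 = 0.76733333
sigma_hat = R_bar / d2 = 0.76733333 / 2.704 = 0.2838

0.2838


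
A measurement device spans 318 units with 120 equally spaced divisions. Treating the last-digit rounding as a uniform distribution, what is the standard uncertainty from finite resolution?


resolution = range / divisions
resolution = 318 / 120 = 2.65
u_res = resolution / (2*sqrt(3))
u_res = 2.65 / 3.4641016
u_res = 0.7650

0.7650


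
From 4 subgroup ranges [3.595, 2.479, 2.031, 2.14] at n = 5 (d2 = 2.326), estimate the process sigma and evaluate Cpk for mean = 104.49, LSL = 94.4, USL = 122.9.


R_bar = (3.595 + 2.479 + 2.031 + 2.14) / 4 = 2.56125
sigma = R_bar / d2 = 2.56125 / 2.326 = 1.1011393
Cp = (USL - LSL)/(6*sigma) = (122.9 - 94.4)/(6*1.1011393) = 4.3137
Cpu = (122.9 - 104.49)/(3*1.1011393) = 5.5730
Cpl = (104.49 - 94.4)/(3*1.1011393) = 3.0544
Cpk = min(Cpu, Cpl) = 3.0544

3.0544


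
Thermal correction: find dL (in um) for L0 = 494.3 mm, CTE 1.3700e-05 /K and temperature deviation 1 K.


dL = L * alpha * dT
= 494.3 * 1.3700e-05 * 1
= 0.0067719 mm
dL_um = 0.0067719 * 1000 = 6.7719 um

6.7719


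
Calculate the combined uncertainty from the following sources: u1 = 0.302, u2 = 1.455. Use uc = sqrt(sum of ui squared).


uc = sqrt(0.302^2 + 1.455^2)
uc = sqrt(2.208229)
uc = 1.4860

1.4860


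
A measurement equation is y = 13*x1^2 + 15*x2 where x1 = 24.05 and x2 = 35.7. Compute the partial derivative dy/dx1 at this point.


y = 13*x1^2 + 15*x2
dy/dx1 = 2*13*x1
Evaluate at x1 = 24.05: c1 = 26 * 24.05
c1 = 625.3000

625.3000


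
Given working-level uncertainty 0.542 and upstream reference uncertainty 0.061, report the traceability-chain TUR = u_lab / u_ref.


TUR = u_lab / u_ref
= 0.542 / 0.061
= 8.8852

8.8852


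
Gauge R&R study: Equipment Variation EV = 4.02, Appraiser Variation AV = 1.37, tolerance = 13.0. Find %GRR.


GRR = sqrt(EV^2 + AV^2) = sqrt(4.02^2 + 1.37^2) = 4.2470343
%GRR = GRR / tol * 100 = 4.2470343 / 13.0 * 100
%GRR = 32.6695

32.6695


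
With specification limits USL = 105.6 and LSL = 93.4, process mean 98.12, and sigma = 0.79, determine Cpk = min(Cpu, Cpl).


Cpu = (USL - mean) / (3*sigma) = (105.6 - 98.12) / (3*0.79) = 3.1561
Cpl = (mean - LSL) / (3*sigma) = (98.12 - 93.4) / (3*0.79) = 1.9916
Cpk = min(Cpu, Cpl) = 1.9916

1.9916


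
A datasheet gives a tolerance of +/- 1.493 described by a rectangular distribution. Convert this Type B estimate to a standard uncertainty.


u_B = half_width / sqrt(3)
u_B = 1.493 / 1.7320508
u_B = 0.8620

0.8620


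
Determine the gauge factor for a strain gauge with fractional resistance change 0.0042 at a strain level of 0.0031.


GF = (dR/R) / epsilon
= 0.0042 / 0.0031
= 1.3548

1.3548


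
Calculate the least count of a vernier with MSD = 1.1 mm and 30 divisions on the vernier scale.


LC = MSD / n_div
= 1.1 / 30
= 0.0367

0.0367


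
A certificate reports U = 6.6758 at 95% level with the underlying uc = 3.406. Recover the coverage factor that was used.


k = U / uc
k = 6.6758 / 3.406
k = 1.96

1.96


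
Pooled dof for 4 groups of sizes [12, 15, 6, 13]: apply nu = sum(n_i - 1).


nu = sum_i (n_i - 1)
nu = ((12 - 1) + (15 - 1) + (6 - 1) + (13 - 1))
nu = 11 + 14 + 5 + 12
nu = 42

42


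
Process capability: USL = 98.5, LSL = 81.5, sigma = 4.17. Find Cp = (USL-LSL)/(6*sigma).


Cp = (USL - LSL) / (6 * sigma)
= (98.5 - 81.5) / (6 * 4.17)
= 17.0000 / 25.0200
= 0.6795

0.6795


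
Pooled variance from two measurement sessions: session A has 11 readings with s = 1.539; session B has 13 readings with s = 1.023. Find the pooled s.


s_p = sqrt(((n1-1)*s1^2 + (n2-1)*s2^2) / (n1+n2-2))
numerator = (11-1)*1.539^2 + (13-1)*1.023^2 = 23.68521 + 12.558348 = 36.243558
denominator = 11 + 13 - 2 = 22
s_p^2 = 36.243558 / 22 = 1.6474345
s_p = sqrt(1.6474345) = 1.2835

1.2835


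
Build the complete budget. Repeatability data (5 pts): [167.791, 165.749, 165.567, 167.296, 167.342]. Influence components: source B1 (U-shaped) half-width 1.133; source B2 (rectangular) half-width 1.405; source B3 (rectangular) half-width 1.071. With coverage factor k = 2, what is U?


mean = (167.791 + 165.749 + 165.567 + 167.296 + 167.342) / 5 = 166.749
s = sqrt(sum((x - mean)^2)/(n-1)) = 1.0165808
u_A = s / sqrt(n) = 1.0165808 / sqrt(5) = 0.45462875
u_B1 = 1.133 / sqrt(2) = 0.80115198
u_B2 = 1.405 / sqrt(3) = 0.81117713
u_B3 = 1.071 / sqrt(3) = 0.61834214
uc = sqrt(0.45462875^2 + 0.80115198^2 + 0.81117713^2 + 0.61834214^2) = 1.3743679
U = k * uc = 2 * 1.3743679
U = 2.7487

2.7487


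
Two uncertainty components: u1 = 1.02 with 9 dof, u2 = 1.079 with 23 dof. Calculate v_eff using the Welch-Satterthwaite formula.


uc = sqrt(u1^2 + u2^2) = sqrt(1.02^2 + 1.079^2) = 1.4848034
v_eff = uc^4 / (u1^4/v1 + u2^4/v2)
= 1.4848034^4 / (1.02^4/9 + 1.079^4/23)
= 4.8604425 / 0.17920316
v_eff = 27.1225

27.1225


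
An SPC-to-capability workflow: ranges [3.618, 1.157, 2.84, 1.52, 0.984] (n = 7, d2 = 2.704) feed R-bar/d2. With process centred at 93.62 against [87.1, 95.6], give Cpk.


R_bar = (3.618 + 1.157 + 2.84 + 1.52 + 0.984) / 5 = 2.0238
sigma = R_bar / d2 = 2.0238 / 2.704 = 0.74844675
Cp = (USL - LSL)/(6*sigma) = (95.6 - 87.1)/(6*0.74844675) = 1.8928
Cpu = (95.6 - 93.62)/(3*0.74844675) = 0.8818
Cpl = (93.62 - 87.1)/(3*0.74844675) = 2.9038
Cpk = min(Cpu, Cpl) = 0.8818

0.8818


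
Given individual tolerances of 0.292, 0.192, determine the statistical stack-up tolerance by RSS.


RSS = sqrt(0.292^2 + 0.192^2)
= sqrt(0.122128)
= 0.3495

0.3495


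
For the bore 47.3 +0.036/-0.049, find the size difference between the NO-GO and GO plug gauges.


GO = nominal - lower_tol (smallest hole = maximum material condition)
GO = 47.3 - 0.049 = 47.251
NO-GO = nominal + upper_tol (largest hole = least material condition)
NO-GO = 47.3 + 0.036 = 47.336
spread = NO-GO - GO = 47.336 - 47.251 = 0.0850

0.0850


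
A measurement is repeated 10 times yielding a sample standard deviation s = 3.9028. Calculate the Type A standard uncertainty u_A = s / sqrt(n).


u_A = s / sqrt(n)
u_A = 3.9028 / sqrt(10)
u_A = 3.9028 / 3.1622777
u_A = 1.2342

1.2342


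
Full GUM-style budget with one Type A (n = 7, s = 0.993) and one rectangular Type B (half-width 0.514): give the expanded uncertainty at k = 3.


u_A = s / sqrt(n) = 0.993 / sqrt(7) = 0.37531872
u_B = half_width / sqrt(3) = 0.514 / sqrt(3) = 0.29675804
uc = sqrt(u_A^2 + u_B^2) = sqrt(0.37531872^2 + 0.29675804^2) = 0.47846575
U = k * uc = 3 * 0.47846575
U = 1.4354

1.4354


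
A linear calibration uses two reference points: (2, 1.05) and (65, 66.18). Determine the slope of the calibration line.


slope = (y2 - y1) / (x2 - x1)
= (66.18 - 1.05) / (65 - 2)
= 65.1300 / 63
= 1.0338

1.0338
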